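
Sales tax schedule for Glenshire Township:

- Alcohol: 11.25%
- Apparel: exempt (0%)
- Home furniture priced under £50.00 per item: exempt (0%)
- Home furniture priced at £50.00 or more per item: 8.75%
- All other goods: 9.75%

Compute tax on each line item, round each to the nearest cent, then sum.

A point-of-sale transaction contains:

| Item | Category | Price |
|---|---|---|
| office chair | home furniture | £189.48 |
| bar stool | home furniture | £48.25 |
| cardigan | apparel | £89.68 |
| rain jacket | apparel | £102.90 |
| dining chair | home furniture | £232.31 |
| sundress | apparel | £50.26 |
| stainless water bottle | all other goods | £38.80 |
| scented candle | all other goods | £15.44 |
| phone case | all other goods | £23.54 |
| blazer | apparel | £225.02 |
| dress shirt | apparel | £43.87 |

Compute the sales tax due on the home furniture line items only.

£36.91

Office chair £189.48: home furniture, £50.00 or more → 8.75% → £16.58
Bar stool £48.25: home furniture, under £50.00 → 0% → £0.00
Dining chair £232.31: home furniture, £50.00 or more → 8.75% → £20.33
Tax on home furniture = £16.58 + £0.00 + £20.33 = £36.91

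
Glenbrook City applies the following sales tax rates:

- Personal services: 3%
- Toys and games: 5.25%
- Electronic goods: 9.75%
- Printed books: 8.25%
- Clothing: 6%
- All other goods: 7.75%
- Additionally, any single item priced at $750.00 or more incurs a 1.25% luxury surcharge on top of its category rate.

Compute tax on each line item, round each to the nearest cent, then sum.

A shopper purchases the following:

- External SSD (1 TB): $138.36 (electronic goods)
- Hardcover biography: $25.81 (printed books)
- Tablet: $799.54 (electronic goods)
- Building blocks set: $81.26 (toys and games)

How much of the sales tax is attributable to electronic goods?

External SSD (1 TB) $138.36: electronic goods → 9.75% → $13.49
Tablet $799.54: electronic goods → 9.75% + 1.25% surcharge = 11% → $87.95
Tax on electronic goods = $13.49 + $87.95 = $101.44

$101.44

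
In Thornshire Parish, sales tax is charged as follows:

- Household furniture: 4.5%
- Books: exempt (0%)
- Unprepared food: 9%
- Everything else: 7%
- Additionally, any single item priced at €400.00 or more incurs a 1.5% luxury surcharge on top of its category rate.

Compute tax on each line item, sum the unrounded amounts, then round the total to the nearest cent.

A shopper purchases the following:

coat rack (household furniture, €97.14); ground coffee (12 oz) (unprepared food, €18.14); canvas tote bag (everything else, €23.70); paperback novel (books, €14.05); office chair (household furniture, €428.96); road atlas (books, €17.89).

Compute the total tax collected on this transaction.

€33.40

Coat rack €97.14: household furniture → 4.5% → €4.3713
Ground coffee (12 oz) €18.14: unprepared food → 9% → €1.6326
Canvas tote bag €23.70: everything else → 7% → €1.659
Paperback novel €14.05: books → 0% → €0.00
Office chair €428.96: household furniture → 4.5% + 1.5% surcharge = 6% → €25.7376
Road atlas €17.89: books → 0% → €0.00
Unrounded tax sum = €33.4005 → €33.40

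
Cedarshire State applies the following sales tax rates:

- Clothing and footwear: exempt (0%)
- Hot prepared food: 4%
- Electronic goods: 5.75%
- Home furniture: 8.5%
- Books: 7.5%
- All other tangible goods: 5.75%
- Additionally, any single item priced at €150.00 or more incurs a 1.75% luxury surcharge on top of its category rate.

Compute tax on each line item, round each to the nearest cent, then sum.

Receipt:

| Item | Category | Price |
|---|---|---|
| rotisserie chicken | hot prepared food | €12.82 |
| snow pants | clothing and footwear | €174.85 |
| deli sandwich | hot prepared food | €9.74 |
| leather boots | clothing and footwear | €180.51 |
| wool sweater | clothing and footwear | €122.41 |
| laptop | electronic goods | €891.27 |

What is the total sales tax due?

€73.97

Rotisserie chicken €12.82: hot prepared food → 4% → €0.51
Snow pants €174.85: clothing and footwear → 0% + 1.75% surcharge = 1.75% → €3.06
Deli sandwich €9.74: hot prepared food → 4% → €0.39
Leather boots €180.51: clothing and footwear → 0% + 1.75% surcharge = 1.75% → €3.16
Wool sweater €122.41: clothing and footwear → 0% → €0.00
Laptop €891.27: electronic goods → 5.75% + 1.75% surcharge = 7.5% → €66.85
Total tax = €0.51 + €3.06 + €0.39 + €3.16 + €66.85 = €73.97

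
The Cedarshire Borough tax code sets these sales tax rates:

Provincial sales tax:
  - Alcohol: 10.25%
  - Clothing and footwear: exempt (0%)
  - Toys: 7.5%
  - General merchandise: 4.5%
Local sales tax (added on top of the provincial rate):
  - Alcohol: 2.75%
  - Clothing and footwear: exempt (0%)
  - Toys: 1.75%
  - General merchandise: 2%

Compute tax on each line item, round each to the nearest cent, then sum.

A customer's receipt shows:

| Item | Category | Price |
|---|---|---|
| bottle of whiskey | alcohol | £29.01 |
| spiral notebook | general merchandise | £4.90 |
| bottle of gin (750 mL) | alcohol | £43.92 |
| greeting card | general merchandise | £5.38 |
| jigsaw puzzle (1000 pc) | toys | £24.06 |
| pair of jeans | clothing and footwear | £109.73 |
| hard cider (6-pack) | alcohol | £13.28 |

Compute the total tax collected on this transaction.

£14.11

Bottle of whiskey £29.01: alcohol → 10.25% + 2.75% local = 13% → £3.77
Spiral notebook £4.90: general merchandise → 4.5% + 2% local = 6.5% → £0.32
Bottle of gin (750 mL) £43.92: alcohol → 10.25% + 2.75% local = 13% → £5.71
Greeting card £5.38: general merchandise → 4.5% + 2% local = 6.5% → £0.35
Jigsaw puzzle (1000 pc) £24.06: toys → 7.5% + 1.75% local = 9.25% → £2.23
Pair of jeans £109.73: clothing and footwear → 0% + 0% local = 0% → £0.00
Hard cider (6-pack) £13.28: alcohol → 10.25% + 2.75% local = 13% → £1.73
Total tax = £3.77 + £0.32 + £5.71 + £0.35 + £2.23 + £1.73 = £14.11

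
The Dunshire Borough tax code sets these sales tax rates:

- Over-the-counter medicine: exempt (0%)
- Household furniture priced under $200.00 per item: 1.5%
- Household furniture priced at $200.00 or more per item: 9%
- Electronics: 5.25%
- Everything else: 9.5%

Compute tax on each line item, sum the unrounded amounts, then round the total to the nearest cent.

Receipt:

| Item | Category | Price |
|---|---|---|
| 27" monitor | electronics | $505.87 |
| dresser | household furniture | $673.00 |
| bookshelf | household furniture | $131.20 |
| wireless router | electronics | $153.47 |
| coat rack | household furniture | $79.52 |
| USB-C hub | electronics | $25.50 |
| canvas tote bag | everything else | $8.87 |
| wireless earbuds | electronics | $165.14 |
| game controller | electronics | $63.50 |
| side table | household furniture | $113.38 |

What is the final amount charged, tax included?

27" monitor $505.87: electronics → 5.25% → $26.558175
Dresser $673.00: household furniture, $200.00 or more → 9% → $60.57
Bookshelf $131.20: household furniture, under $200.00 → 1.5% → $1.968
Wireless router $153.47: electronics → 5.25% → $8.057175
Coat rack $79.52: household furniture, under $200.00 → 1.5% → $1.1928
USB-C hub $25.50: electronics → 5.25% → $1.33875
Canvas tote bag $8.87: everything else → 9.5% → $0.84265
Wireless earbuds $165.14: electronics → 5.25% → $8.66985
Game controller $63.50: electronics → 5.25% → $3.33375
Side table $113.38: household furniture, under $200.00 → 1.5% → $1.7007
Subtotal = $1919.45; unrounded tax = $114.23185 → $114.23; total due = $2033.68

$2033.68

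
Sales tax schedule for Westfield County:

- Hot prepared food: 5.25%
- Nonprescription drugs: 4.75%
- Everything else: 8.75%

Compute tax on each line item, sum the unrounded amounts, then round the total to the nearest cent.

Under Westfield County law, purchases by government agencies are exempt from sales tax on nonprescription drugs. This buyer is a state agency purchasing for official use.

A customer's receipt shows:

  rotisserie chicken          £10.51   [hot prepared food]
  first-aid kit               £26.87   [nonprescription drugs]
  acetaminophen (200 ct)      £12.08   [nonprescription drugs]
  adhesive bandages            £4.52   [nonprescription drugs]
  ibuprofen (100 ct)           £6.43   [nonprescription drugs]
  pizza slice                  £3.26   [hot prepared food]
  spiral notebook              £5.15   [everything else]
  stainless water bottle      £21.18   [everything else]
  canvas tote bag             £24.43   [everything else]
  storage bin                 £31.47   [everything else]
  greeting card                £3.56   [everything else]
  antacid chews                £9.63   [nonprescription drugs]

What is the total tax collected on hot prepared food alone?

Rotisserie chicken £10.51: hot prepared food → 5.25% → £0.551775
Pizza slice £3.26: hot prepared food → 5.25% → £0.17115
Tax on hot prepared food: unrounded sum = £0.722925 → £0.72

£0.72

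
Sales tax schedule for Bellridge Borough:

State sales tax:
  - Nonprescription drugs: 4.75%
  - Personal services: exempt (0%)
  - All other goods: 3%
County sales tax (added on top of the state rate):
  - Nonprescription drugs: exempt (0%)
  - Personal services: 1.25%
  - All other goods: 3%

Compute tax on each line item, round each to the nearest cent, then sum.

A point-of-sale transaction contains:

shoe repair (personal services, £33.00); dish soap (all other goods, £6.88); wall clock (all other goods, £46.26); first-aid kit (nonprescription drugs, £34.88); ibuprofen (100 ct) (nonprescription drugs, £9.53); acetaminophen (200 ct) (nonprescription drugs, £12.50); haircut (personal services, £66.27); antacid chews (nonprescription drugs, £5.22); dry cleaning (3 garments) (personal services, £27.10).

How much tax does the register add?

£7.72

Shoe repair £33.00: personal services → 0% + 1.25% county = 1.25% → £0.41
Dish soap £6.88: all other goods → 3% + 3% county = 6% → £0.41
Wall clock £46.26: all other goods → 3% + 3% county = 6% → £2.78
First-aid kit £34.88: nonprescription drugs → 4.75% + 0% county = 4.75% → £1.66
Ibuprofen (100 ct) £9.53: nonprescription drugs → 4.75% + 0% county = 4.75% → £0.45
Acetaminophen (200 ct) £12.50: nonprescription drugs → 4.75% + 0% county = 4.75% → £0.59
Haircut £66.27: personal services → 0% + 1.25% county = 1.25% → £0.83
Antacid chews £5.22: nonprescription drugs → 4.75% + 0% county = 4.75% → £0.25
Dry cleaning (3 garments) £27.10: personal services → 0% + 1.25% county = 1.25% → £0.34
Total tax = £0.41 + £0.41 + £2.78 + £1.66 + £0.45 + £0.59 + £0.83 + £0.25 + £0.34 = £7.72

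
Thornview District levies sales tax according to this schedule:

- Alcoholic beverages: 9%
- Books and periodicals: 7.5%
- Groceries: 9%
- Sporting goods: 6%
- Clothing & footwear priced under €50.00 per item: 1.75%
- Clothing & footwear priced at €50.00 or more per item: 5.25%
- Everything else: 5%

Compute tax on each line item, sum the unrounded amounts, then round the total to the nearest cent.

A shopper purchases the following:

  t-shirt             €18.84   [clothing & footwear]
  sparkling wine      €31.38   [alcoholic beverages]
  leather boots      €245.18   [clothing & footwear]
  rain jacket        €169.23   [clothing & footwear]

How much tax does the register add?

T-shirt €18.84: clothing & footwear, under €50.00 → 1.75% → €0.3297
Sparkling wine €31.38: alcoholic beverages → 9% → €2.8242
Leather boots €245.18: clothing & footwear, €50.00 or more → 5.25% → €12.87195
Rain jacket €169.23: clothing & footwear, €50.00 or more → 5.25% → €8.884575
Unrounded tax sum = €24.910425 → €24.91

€24.91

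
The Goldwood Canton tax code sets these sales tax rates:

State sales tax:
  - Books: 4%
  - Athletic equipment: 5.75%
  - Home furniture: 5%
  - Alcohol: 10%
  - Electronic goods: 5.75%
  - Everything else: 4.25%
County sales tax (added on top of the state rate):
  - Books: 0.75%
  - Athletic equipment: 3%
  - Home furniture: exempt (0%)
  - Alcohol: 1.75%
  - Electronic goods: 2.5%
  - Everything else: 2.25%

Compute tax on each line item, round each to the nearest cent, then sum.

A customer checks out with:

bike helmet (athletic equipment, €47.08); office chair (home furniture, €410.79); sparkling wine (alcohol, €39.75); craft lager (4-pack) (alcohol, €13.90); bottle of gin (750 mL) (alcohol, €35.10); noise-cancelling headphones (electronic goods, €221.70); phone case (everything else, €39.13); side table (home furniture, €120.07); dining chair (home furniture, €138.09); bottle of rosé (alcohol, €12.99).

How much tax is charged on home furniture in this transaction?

Office chair €410.79: home furniture → 5% + 0% county = 5% → €20.54
Side table €120.07: home furniture → 5% + 0% county = 5% → €6.00
Dining chair €138.09: home furniture → 5% + 0% county = 5% → €6.90
Tax on home furniture = €20.54 + €6.00 + €6.90 = €33.44

€33.44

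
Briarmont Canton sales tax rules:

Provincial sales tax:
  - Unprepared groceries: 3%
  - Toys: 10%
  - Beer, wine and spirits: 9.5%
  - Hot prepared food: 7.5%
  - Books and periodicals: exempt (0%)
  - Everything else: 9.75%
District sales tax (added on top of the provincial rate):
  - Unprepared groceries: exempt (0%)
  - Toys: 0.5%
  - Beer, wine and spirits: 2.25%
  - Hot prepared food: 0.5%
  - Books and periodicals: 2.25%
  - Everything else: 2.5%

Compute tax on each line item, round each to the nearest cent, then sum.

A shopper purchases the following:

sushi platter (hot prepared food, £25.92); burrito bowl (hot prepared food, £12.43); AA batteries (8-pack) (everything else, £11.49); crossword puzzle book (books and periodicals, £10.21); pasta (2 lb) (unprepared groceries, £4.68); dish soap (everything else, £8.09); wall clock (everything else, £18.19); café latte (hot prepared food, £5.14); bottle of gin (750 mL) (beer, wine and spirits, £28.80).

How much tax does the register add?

£11.85

Sushi platter £25.92: hot prepared food → 7.5% + 0.5% district = 8% → £2.07
Burrito bowl £12.43: hot prepared food → 7.5% + 0.5% district = 8% → £0.99
AA batteries (8-pack) £11.49: everything else → 9.75% + 2.5% district = 12.25% → £1.41
Crossword puzzle book £10.21: books and periodicals → 0% + 2.25% district = 2.25% → £0.23
Pasta (2 lb) £4.68: unprepared groceries → 3% + 0% district = 3% → £0.14
Dish soap £8.09: everything else → 9.75% + 2.5% district = 12.25% → £0.99
Wall clock £18.19: everything else → 9.75% + 2.5% district = 12.25% → £2.23
Café latte £5.14: hot prepared food → 7.5% + 0.5% district = 8% → £0.41
Bottle of gin (750 mL) £28.80: beer, wine and spirits → 9.5% + 2.25% district = 11.75% → £3.38
Total tax = £2.07 + £0.99 + £1.41 + £0.23 + £0.14 + £0.99 + £2.23 + £0.41 + £3.38 = £11.85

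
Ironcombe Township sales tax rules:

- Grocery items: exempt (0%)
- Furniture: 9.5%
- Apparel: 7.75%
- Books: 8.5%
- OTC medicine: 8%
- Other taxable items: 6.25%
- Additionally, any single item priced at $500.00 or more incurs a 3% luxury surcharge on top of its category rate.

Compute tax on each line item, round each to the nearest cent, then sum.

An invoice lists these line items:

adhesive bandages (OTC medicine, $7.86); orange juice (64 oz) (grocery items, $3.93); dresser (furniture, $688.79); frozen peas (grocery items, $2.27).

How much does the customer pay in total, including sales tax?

$789.58

Adhesive bandages $7.86: OTC medicine → 8% → $0.63
Orange juice (64 oz) $3.93: grocery items → 0% → $0.00
Dresser $688.79: furniture → 9.5% + 3% surcharge = 12.5% → $86.10
Frozen peas $2.27: grocery items → 0% → $0.00
Subtotal = $702.85; tax = $86.73; total due = $789.58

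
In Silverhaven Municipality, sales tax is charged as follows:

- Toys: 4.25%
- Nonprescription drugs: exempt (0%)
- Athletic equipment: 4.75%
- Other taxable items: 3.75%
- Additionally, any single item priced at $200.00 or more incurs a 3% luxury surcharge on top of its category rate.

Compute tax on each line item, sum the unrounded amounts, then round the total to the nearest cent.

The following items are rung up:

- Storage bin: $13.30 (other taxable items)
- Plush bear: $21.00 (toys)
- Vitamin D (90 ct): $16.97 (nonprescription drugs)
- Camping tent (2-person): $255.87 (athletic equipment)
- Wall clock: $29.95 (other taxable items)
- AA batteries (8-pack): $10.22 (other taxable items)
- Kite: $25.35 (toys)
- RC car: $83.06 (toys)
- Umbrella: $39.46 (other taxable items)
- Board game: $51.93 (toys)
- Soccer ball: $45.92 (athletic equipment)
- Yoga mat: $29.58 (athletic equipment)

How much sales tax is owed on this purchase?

$34.61

Storage bin $13.30: other taxable items → 3.75% → $0.49875
Plush bear $21.00: toys → 4.25% → $0.8925
Vitamin D (90 ct) $16.97: nonprescription drugs → 0% → $0.00
Camping tent (2-person) $255.87: athletic equipment → 4.75% + 3% surcharge = 7.75% → $19.829925
Wall clock $29.95: other taxable items → 3.75% → $1.123125
AA batteries (8-pack) $10.22: other taxable items → 3.75% → $0.38325
Kite $25.35: toys → 4.25% → $1.077375
RC car $83.06: toys → 4.25% → $3.53005
Umbrella $39.46: other taxable items → 3.75% → $1.47975
Board game $51.93: toys → 4.25% → $2.207025
Soccer ball $45.92: athletic equipment → 4.75% → $2.1812
Yoga mat $29.58: athletic equipment → 4.75% → $1.40505
Unrounded tax sum = $34.608 → $34.61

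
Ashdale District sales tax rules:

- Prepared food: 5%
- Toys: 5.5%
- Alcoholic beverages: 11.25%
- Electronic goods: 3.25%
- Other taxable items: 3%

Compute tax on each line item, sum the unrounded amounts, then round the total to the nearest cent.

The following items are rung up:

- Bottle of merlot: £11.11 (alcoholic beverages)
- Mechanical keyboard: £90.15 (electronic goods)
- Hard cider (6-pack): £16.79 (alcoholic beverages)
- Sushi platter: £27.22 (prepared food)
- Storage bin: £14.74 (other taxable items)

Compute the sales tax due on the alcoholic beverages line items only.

£3.14

Bottle of merlot £11.11: alcoholic beverages → 11.25% → £1.249875
Hard cider (6-pack) £16.79: alcoholic beverages → 11.25% → £1.888875
Tax on alcoholic beverages: unrounded sum = £3.13875 → £3.14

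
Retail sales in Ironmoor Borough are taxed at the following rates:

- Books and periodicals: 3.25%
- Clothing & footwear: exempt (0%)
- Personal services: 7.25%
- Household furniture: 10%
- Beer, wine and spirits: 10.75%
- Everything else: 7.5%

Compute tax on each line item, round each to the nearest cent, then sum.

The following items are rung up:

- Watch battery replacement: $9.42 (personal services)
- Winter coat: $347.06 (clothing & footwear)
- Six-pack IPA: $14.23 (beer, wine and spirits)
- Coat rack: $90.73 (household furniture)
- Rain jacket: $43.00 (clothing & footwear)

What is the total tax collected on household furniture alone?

Coat rack $90.73: household furniture → 10% → $9.07
Tax on household furniture = $9.07

$9.07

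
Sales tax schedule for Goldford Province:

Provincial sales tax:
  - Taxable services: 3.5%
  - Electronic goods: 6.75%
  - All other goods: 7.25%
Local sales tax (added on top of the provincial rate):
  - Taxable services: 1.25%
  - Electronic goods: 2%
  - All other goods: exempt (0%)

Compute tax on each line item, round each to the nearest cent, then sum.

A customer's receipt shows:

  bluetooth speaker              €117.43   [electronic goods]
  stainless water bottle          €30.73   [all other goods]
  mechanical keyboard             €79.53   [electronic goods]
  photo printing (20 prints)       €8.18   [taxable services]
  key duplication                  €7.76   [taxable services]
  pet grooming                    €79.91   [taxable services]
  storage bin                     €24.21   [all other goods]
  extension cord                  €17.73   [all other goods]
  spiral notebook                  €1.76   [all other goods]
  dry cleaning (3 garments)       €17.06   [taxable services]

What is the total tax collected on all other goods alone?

€5.41

Stainless water bottle €30.73: all other goods → 7.25% + 0% local = 7.25% → €2.23
Storage bin €24.21: all other goods → 7.25% + 0% local = 7.25% → €1.76
Extension cord €17.73: all other goods → 7.25% + 0% local = 7.25% → €1.29
Spiral notebook €1.76: all other goods → 7.25% + 0% local = 7.25% → €0.13
Tax on all other goods = €2.23 + €1.76 + €1.29 + €0.13 = €5.41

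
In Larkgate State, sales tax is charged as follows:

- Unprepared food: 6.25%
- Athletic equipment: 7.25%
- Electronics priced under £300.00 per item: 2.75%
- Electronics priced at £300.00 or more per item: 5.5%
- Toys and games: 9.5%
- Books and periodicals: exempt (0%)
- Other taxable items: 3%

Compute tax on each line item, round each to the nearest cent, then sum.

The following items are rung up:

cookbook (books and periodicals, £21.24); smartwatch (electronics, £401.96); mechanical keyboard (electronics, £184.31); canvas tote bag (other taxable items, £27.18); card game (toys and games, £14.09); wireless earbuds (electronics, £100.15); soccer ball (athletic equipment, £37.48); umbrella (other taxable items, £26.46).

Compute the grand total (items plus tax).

£848.47

Cookbook £21.24: books and periodicals → 0% → £0.00
Smartwatch £401.96: electronics, £300.00 or more → 5.5% → £22.11
Mechanical keyboard £184.31: electronics, under £300.00 → 2.75% → £5.07
Canvas tote bag £27.18: other taxable items → 3% → £0.82
Card game £14.09: toys and games → 9.5% → £1.34
Wireless earbuds £100.15: electronics, under £300.00 → 2.75% → £2.75
Soccer ball £37.48: athletic equipment → 7.25% → £2.72
Umbrella £26.46: other taxable items → 3% → £0.79
Subtotal = £812.87; tax = £35.60; total due = £848.47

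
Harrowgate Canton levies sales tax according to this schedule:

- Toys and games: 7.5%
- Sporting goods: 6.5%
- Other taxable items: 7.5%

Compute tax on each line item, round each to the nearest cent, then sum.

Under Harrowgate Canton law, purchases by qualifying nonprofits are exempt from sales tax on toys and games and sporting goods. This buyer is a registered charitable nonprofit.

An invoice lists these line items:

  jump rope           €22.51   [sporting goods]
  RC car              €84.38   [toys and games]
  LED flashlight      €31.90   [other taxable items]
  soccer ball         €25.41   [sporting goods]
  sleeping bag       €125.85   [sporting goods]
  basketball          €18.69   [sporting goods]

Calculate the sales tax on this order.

€2.39

Jump rope €22.51: sporting goods, buyer-exempt → 0% → €0.00
RC car €84.38: toys and games, buyer-exempt → 0% → €0.00
LED flashlight €31.90: other taxable items → 7.5% → €2.39
Soccer ball €25.41: sporting goods, buyer-exempt → 0% → €0.00
Sleeping bag €125.85: sporting goods, buyer-exempt → 0% → €0.00
Basketball €18.69: sporting goods, buyer-exempt → 0% → €0.00
Total tax = €2.39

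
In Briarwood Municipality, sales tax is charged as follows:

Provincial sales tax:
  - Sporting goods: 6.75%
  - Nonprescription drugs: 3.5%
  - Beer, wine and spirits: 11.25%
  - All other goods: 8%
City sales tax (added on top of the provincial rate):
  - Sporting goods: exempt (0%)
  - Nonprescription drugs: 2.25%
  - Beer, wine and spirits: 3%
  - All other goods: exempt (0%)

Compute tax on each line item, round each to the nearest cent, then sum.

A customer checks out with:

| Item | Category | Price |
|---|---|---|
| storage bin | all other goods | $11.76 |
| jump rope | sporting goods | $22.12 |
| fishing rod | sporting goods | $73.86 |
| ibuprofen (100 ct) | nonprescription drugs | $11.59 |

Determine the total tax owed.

Storage bin $11.76: all other goods → 8% + 0% city = 8% → $0.94
Jump rope $22.12: sporting goods → 6.75% + 0% city = 6.75% → $1.49
Fishing rod $73.86: sporting goods → 6.75% + 0% city = 6.75% → $4.99
Ibuprofen (100 ct) $11.59: nonprescription drugs → 3.5% + 2.25% city = 5.75% → $0.67
Total tax = $0.94 + $1.49 + $4.99 + $0.67 = $8.09

$8.09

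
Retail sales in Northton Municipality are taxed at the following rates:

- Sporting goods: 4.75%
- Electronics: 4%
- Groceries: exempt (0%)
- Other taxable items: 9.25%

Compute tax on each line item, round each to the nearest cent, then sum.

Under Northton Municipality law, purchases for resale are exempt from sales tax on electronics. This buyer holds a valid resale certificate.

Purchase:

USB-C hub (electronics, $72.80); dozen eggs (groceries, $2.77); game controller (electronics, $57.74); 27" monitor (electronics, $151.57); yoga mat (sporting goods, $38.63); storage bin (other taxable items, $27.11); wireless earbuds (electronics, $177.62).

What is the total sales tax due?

USB-C hub $72.80: electronics, buyer-exempt → 0% → $0.00
Dozen eggs $2.77: groceries → 0% → $0.00
Game controller $57.74: electronics, buyer-exempt → 0% → $0.00
27" monitor $151.57: electronics, buyer-exempt → 0% → $0.00
Yoga mat $38.63: sporting goods → 4.75% → $1.83
Storage bin $27.11: other taxable items → 9.25% → $2.51
Wireless earbuds $177.62: electronics, buyer-exempt → 0% → $0.00
Total tax = $1.83 + $2.51 = $4.34

$4.34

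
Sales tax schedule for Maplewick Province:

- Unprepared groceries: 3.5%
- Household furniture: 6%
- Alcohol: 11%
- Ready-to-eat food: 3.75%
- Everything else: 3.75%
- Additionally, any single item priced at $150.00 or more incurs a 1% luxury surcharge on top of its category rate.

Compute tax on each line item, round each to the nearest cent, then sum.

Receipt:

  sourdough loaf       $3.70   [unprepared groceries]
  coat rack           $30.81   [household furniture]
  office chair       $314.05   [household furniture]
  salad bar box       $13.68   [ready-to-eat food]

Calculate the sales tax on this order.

$24.47

Sourdough loaf $3.70: unprepared groceries → 3.5% → $0.13
Coat rack $30.81: household furniture → 6% → $1.85
Office chair $314.05: household furniture → 6% + 1% surcharge = 7% → $21.98
Salad bar box $13.68: ready-to-eat food → 3.75% → $0.51
Total tax = $0.13 + $1.85 + $21.98 + $0.51 = $24.47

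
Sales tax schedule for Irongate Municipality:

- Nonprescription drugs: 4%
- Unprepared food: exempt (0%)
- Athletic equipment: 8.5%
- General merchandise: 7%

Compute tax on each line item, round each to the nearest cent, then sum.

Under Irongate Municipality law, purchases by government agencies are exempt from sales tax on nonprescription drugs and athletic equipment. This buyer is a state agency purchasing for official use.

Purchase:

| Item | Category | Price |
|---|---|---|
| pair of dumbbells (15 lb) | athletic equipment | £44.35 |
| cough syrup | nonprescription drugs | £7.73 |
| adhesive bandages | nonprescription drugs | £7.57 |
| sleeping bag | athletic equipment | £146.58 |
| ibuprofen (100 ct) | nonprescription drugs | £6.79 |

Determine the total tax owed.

Pair of dumbbells (15 lb) £44.35: athletic equipment, buyer-exempt → 0% → £0.00
Cough syrup £7.73: nonprescription drugs, buyer-exempt → 0% → £0.00
Adhesive bandages £7.57: nonprescription drugs, buyer-exempt → 0% → £0.00
Sleeping bag £146.58: athletic equipment, buyer-exempt → 0% → £0.00
Ibuprofen (100 ct) £6.79: nonprescription drugs, buyer-exempt → 0% → £0.00
Total tax = £0.00

£0.00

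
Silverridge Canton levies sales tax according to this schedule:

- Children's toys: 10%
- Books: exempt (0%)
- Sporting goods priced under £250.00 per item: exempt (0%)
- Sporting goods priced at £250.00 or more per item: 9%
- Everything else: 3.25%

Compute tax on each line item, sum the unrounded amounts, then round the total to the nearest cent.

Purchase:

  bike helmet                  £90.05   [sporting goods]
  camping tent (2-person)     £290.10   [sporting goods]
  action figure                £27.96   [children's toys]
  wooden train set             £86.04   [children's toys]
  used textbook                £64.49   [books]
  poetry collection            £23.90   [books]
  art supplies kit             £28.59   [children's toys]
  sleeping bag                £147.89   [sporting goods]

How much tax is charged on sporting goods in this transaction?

Bike helmet £90.05: sporting goods, under £250.00 → 0% → £0.00
Camping tent (2-person) £290.10: sporting goods, £250.00 or more → 9% → £26.109
Sleeping bag £147.89: sporting goods, under £250.00 → 0% → £0.00
Tax on sporting goods: unrounded sum = £26.109 → £26.11

£26.11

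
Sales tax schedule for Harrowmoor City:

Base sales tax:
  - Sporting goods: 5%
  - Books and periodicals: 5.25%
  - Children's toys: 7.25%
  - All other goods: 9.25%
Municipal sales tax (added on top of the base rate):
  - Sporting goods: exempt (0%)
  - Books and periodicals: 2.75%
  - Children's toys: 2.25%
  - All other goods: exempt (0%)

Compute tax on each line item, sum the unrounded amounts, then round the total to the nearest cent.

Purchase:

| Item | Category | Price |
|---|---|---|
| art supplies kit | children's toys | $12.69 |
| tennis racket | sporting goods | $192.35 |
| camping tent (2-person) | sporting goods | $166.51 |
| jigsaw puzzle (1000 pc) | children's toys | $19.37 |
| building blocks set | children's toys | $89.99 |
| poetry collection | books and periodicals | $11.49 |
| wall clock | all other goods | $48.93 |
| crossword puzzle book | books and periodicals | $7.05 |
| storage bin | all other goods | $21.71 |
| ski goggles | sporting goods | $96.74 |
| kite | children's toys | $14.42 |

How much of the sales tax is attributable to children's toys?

Art supplies kit $12.69: children's toys → 7.25% + 2.25% municipal = 9.5% → $1.20555
Jigsaw puzzle (1000 pc) $19.37: children's toys → 7.25% + 2.25% municipal = 9.5% → $1.84015
Building blocks set $89.99: children's toys → 7.25% + 2.25% municipal = 9.5% → $8.54905
Kite $14.42: children's toys → 7.25% + 2.25% municipal = 9.5% → $1.3699
Tax on children's toys: unrounded sum = $12.96465 → $12.96

$12.96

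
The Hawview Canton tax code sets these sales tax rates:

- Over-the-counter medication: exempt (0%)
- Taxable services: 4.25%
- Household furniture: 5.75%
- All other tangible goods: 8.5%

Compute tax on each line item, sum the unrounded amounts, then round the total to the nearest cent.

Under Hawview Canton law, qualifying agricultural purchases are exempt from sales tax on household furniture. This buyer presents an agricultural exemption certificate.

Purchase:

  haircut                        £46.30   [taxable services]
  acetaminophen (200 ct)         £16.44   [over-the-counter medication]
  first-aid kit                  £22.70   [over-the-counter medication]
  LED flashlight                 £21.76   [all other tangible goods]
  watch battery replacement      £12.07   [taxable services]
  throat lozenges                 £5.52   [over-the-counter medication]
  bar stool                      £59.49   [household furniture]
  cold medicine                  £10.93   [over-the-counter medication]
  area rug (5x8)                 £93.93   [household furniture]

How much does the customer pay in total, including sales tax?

£293.47

Haircut £46.30: taxable services → 4.25% → £1.96775
Acetaminophen (200 ct) £16.44: over-the-counter medication → 0% → £0.00
First-aid kit £22.70: over-the-counter medication → 0% → £0.00
LED flashlight £21.76: all other tangible goods → 8.5% → £1.8496
Watch battery replacement £12.07: taxable services → 4.25% → £0.512975
Throat lozenges £5.52: over-the-counter medication → 0% → £0.00
Bar stool £59.49: household furniture, buyer-exempt → 0% → £0.00
Cold medicine £10.93: over-the-counter medication → 0% → £0.00
Area rug (5x8) £93.93: household furniture, buyer-exempt → 0% → £0.00
Subtotal = £289.14; unrounded tax = £4.330325 → £4.33; total due = £293.47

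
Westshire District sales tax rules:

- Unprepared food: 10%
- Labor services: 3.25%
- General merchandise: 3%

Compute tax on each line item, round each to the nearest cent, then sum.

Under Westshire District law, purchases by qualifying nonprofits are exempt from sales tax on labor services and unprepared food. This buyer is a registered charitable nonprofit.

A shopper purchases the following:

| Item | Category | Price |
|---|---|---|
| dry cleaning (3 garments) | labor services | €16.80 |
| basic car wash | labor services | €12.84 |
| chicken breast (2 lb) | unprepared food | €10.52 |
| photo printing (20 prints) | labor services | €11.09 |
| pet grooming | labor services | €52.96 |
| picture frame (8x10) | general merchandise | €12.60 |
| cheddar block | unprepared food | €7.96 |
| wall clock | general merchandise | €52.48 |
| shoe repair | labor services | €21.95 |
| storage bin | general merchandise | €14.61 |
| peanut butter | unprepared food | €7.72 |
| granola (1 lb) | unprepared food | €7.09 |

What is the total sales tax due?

Dry cleaning (3 garments) €16.80: labor services, buyer-exempt → 0% → €0.00
Basic car wash €12.84: labor services, buyer-exempt → 0% → €0.00
Chicken breast (2 lb) €10.52: unprepared food, buyer-exempt → 0% → €0.00
Photo printing (20 prints) €11.09: labor services, buyer-exempt → 0% → €0.00
Pet grooming €52.96: labor services, buyer-exempt → 0% → €0.00
Picture frame (8x10) €12.60: general merchandise → 3% → €0.38
Cheddar block €7.96: unprepared food, buyer-exempt → 0% → €0.00
Wall clock €52.48: general merchandise → 3% → €1.57
Shoe repair €21.95: labor services, buyer-exempt → 0% → €0.00
Storage bin €14.61: general merchandise → 3% → €0.44
Peanut butter €7.72: unprepared food, buyer-exempt → 0% → €0.00
Granola (1 lb) €7.09: unprepared food, buyer-exempt → 0% → €0.00
Total tax = €0.38 + €1.57 + €0.44 = €2.39

€2.39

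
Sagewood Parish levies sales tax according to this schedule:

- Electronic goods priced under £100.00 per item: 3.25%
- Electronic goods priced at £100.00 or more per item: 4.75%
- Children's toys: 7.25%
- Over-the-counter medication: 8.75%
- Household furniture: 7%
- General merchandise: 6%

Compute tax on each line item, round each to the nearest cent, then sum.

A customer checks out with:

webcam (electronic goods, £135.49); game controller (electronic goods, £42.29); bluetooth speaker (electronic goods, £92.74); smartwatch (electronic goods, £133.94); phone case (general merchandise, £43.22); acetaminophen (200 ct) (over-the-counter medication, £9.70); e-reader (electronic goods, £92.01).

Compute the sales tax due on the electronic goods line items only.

£20.17

Webcam £135.49: electronic goods, £100.00 or more → 4.75% → £6.44
Game controller £42.29: electronic goods, under £100.00 → 3.25% → £1.37
Bluetooth speaker £92.74: electronic goods, under £100.00 → 3.25% → £3.01
Smartwatch £133.94: electronic goods, £100.00 or more → 4.75% → £6.36
E-reader £92.01: electronic goods, under £100.00 → 3.25% → £2.99
Tax on electronic goods = £6.44 + £1.37 + £3.01 + £6.36 + £2.99 = £20.17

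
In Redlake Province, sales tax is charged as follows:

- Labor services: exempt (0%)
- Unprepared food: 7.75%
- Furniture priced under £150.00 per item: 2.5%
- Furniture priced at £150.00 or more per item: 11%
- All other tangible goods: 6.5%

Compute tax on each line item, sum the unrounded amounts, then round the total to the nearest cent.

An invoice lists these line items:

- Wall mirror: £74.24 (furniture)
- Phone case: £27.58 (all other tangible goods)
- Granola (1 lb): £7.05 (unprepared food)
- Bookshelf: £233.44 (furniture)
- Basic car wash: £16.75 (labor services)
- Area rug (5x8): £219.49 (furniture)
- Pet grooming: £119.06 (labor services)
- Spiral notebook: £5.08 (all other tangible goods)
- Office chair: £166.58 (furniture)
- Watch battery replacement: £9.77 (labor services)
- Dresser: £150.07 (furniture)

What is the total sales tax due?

£89.18

Wall mirror £74.24: furniture, under £150.00 → 2.5% → £1.856
Phone case £27.58: all other tangible goods → 6.5% → £1.7927
Granola (1 lb) £7.05: unprepared food → 7.75% → £0.546375
Bookshelf £233.44: furniture, £150.00 or more → 11% → £25.6784
Basic car wash £16.75: labor services → 0% → £0.00
Area rug (5x8) £219.49: furniture, £150.00 or more → 11% → £24.1439
Pet grooming £119.06: labor services → 0% → £0.00
Spiral notebook £5.08: all other tangible goods → 6.5% → £0.3302
Office chair £166.58: furniture, £150.00 or more → 11% → £18.3238
Watch battery replacement £9.77: labor services → 0% → £0.00
Dresser £150.07: furniture, £150.00 or more → 11% → £16.5077
Unrounded tax sum = £89.179075 → £89.18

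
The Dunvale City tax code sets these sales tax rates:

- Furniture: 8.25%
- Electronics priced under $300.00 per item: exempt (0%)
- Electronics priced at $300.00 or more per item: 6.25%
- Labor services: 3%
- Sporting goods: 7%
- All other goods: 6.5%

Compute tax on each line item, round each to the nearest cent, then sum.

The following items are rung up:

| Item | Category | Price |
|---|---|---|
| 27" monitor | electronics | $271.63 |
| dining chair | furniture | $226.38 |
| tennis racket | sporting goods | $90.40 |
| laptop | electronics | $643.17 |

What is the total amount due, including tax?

$1296.79

27" monitor $271.63: electronics, under $300.00 → 0% → $0.00
Dining chair $226.38: furniture → 8.25% → $18.68
Tennis racket $90.40: sporting goods → 7% → $6.33
Laptop $643.17: electronics, $300.00 or more → 6.25% → $40.20
Subtotal = $1231.58; tax = $65.21; total due = $1296.79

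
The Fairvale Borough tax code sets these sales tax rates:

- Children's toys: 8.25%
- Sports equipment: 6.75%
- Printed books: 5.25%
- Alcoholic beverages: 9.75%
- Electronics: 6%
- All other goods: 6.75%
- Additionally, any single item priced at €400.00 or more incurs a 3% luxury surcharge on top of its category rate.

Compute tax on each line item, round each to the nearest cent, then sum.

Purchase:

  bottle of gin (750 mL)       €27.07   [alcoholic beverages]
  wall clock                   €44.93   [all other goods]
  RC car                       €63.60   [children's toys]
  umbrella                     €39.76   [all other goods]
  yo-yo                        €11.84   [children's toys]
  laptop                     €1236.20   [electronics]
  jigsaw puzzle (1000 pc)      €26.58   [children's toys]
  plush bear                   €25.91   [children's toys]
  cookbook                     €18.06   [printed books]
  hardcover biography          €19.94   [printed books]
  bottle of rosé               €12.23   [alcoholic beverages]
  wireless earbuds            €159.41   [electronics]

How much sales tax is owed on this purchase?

Bottle of gin (750 mL) €27.07: alcoholic beverages → 9.75% → €2.64
Wall clock €44.93: all other goods → 6.75% → €3.03
RC car €63.60: children's toys → 8.25% → €5.25
Umbrella €39.76: all other goods → 6.75% → €2.68
Yo-yo €11.84: children's toys → 8.25% → €0.98
Laptop €1236.20: electronics → 6% + 3% surcharge = 9% → €111.26
Jigsaw puzzle (1000 pc) €26.58: children's toys → 8.25% → €2.19
Plush bear €25.91: children's toys → 8.25% → €2.14
Cookbook €18.06: printed books → 5.25% → €0.95
Hardcover biography €19.94: printed books → 5.25% → €1.05
Bottle of rosé €12.23: alcoholic beverages → 9.75% → €1.19
Wireless earbuds €159.41: electronics → 6% → €9.56
Total tax = €2.64 + €3.03 + €5.25 + €2.68 + €0.98 + €111.26 + €2.19 + €2.14 + €0.95 + €1.05 + €1.19 + €9.56 = €142.92

€142.92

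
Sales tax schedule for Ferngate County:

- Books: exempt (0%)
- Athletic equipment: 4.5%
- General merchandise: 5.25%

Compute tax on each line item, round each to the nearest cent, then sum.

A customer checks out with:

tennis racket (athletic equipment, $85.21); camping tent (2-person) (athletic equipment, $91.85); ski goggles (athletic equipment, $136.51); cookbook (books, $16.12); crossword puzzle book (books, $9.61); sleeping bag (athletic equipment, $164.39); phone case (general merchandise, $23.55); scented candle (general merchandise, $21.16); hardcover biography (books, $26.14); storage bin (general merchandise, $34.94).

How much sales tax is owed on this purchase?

Tennis racket $85.21: athletic equipment → 4.5% → $3.83
Camping tent (2-person) $91.85: athletic equipment → 4.5% → $4.13
Ski goggles $136.51: athletic equipment → 4.5% → $6.14
Cookbook $16.12: books → 0% → $0.00
Crossword puzzle book $9.61: books → 0% → $0.00
Sleeping bag $164.39: athletic equipment → 4.5% → $7.40
Phone case $23.55: general merchandise → 5.25% → $1.24
Scented candle $21.16: general merchandise → 5.25% → $1.11
Hardcover biography $26.14: books → 0% → $0.00
Storage bin $34.94: general merchandise → 5.25% → $1.83
Total tax = $3.83 + $4.13 + $6.14 + $7.40 + $1.24 + $1.11 + $1.83 = $25.68

$25.68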